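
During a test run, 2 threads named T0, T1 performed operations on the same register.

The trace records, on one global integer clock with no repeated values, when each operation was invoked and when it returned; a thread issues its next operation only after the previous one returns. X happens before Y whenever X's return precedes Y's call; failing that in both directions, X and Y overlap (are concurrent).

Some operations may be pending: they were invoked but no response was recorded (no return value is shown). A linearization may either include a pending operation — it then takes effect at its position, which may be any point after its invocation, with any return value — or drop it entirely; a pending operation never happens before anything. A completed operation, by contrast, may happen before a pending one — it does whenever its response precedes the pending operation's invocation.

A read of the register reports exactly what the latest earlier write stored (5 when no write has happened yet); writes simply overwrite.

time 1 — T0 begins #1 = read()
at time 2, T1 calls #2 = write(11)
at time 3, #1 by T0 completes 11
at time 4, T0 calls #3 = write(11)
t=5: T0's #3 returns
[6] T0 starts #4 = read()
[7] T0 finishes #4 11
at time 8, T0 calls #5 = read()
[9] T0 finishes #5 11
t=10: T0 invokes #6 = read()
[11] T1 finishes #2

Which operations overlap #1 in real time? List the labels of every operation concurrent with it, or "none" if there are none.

#1 spans [1,3]: anything still running between times 1 and 3 counts as concurrent
#2 [2,11]: concurrent
#3 [4,5]: after
#4 [6,7]: after
#5 [8,9]: after
#6 [10,…): after

#2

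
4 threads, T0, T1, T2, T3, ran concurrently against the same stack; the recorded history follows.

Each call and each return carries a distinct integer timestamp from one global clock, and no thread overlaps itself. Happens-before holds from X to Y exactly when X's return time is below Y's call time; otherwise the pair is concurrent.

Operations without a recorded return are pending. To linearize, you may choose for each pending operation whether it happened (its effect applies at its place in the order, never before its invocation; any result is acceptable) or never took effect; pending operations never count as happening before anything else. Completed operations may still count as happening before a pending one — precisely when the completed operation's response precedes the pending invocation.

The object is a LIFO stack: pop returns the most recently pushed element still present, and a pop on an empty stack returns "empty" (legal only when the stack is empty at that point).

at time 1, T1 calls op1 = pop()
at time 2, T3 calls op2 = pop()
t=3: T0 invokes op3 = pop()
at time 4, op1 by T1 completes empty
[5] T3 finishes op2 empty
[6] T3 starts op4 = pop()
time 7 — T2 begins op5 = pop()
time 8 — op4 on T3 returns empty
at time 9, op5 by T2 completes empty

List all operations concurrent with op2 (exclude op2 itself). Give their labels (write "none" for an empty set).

op1, op3

concurrent with op2 ([2,5]): every op whose interval crosses 2..5
op1 [1,4]: concurrent
op3 [3,…): concurrent
op4 [6,8]: after
op5 [7,9]: after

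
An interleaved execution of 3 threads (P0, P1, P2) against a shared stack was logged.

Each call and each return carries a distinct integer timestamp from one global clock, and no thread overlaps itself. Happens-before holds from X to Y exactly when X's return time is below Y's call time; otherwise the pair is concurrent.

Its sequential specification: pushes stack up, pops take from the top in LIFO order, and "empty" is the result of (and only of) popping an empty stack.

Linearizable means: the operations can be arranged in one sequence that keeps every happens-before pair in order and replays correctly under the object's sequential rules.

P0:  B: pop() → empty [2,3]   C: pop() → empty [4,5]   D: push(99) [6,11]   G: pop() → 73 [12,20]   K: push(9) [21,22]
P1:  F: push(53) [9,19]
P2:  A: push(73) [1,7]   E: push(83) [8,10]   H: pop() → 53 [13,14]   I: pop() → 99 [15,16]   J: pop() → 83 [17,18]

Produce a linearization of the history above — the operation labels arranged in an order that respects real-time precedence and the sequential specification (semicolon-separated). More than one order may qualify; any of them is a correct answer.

B; C; A; E; D; F; H; I; J; G; K

step 1: B pop() → empty — stack <>
step 2: C pop() → empty — stack <>
step 3: A push(73) — stack <73>
step 4: E push(83) — stack <73,83>
step 5: D push(99) — stack <73,83,99>
step 6: F push(53) — stack <73,83,99,53>
step 7: H pop() → 53 — stack <73,83,99>
step 8: I pop() → 99 — stack <73,83>
step 9: J pop() → 83 — stack <73>
step 10: G pop() → 73 — stack <>
step 11: K push(9) — stack <9>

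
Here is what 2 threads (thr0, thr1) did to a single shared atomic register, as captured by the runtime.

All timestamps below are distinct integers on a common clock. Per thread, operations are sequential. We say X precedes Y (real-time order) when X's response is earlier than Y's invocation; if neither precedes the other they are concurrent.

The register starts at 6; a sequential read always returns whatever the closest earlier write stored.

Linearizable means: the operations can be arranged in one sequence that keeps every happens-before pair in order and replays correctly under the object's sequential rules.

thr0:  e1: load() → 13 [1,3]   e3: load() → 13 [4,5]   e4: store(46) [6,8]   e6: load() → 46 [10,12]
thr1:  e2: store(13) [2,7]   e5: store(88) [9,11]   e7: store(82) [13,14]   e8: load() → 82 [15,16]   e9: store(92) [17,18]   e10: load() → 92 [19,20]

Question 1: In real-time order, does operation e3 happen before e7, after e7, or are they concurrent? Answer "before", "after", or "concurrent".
before

e3 spans [4,5], e7 spans [13,14]
resp(e3)=5 < inv(e7)=13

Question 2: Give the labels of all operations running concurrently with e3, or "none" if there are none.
e2

concurrent with e3 ([4,5]): every op whose interval crosses 4..5
e1 [1,3]: before
e2 [2,7]: concurrent
e4 [6,8]: after
e5 [9,11]: after
e6 [10,12]: after
e7 [13,14]: after
e8 [15,16]: after
e9 [17,18]: after
e10 [19,20]: after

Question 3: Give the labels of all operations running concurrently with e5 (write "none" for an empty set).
e6

overlap test against e5 [9,11]: concurrent iff the interval meets 9..11
e1 [1,3]: before
e2 [2,7]: before
e3 [4,5]: before
e4 [6,8]: before
e6 [10,12]: concurrent
e7 [13,14]: after
e8 [15,16]: after
e9 [17,18]: after
e10 [19,20]: after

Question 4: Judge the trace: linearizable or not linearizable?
linearizable

witness order: e2, e1, e3, e4, e6, e5, e7, e8, e9, e10
1. e2 store(13), leaving value 13
2. e1 load() → 13, leaving value 13
3. e3 load() → 13, leaving value 13
4. e4 store(46), leaving value 46
5. e6 load() → 46, leaving value 46
6. e5 store(88), leaving value 88
7. e7 store(82), leaving value 82
8. e8 load() → 82, leaving value 82
9. e9 store(92), leaving value 92
10. e10 load() → 92, leaving value 92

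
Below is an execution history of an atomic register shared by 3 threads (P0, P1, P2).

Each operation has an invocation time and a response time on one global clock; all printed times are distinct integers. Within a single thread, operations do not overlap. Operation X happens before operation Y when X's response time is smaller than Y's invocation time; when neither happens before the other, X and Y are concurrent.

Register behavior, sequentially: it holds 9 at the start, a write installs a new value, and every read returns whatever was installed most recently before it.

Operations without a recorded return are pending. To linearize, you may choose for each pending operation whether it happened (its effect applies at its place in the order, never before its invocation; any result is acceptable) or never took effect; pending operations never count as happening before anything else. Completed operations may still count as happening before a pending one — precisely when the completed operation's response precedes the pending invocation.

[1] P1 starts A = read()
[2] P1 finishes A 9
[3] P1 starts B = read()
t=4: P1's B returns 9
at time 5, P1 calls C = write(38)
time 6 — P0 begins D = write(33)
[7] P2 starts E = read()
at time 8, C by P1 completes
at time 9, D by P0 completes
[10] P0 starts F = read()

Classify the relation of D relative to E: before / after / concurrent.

concurrent

D spans [6,9], E spans [7,…)
the intervals overlap in both directions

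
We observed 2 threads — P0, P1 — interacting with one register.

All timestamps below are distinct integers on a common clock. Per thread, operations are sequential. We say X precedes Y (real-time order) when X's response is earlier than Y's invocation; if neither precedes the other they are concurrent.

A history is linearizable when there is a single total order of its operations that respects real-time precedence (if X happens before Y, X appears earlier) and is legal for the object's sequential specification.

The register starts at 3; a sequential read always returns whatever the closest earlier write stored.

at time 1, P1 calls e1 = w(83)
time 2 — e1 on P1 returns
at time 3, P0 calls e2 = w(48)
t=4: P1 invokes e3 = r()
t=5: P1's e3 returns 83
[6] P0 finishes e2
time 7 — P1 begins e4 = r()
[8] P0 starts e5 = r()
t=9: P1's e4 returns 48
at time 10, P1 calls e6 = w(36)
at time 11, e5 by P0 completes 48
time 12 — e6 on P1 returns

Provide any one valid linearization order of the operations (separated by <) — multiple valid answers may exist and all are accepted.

e1 < e3 < e2 < e4 < e5 < e6

after step 1 (e1 w(83)): value 83
after step 2 (e3 r() → 83): value 83
after step 3 (e2 w(48)): value 48
after step 4 (e4 r() → 48): value 48
after step 5 (e5 r() → 48): value 48
after step 6 (e6 w(36)): value 36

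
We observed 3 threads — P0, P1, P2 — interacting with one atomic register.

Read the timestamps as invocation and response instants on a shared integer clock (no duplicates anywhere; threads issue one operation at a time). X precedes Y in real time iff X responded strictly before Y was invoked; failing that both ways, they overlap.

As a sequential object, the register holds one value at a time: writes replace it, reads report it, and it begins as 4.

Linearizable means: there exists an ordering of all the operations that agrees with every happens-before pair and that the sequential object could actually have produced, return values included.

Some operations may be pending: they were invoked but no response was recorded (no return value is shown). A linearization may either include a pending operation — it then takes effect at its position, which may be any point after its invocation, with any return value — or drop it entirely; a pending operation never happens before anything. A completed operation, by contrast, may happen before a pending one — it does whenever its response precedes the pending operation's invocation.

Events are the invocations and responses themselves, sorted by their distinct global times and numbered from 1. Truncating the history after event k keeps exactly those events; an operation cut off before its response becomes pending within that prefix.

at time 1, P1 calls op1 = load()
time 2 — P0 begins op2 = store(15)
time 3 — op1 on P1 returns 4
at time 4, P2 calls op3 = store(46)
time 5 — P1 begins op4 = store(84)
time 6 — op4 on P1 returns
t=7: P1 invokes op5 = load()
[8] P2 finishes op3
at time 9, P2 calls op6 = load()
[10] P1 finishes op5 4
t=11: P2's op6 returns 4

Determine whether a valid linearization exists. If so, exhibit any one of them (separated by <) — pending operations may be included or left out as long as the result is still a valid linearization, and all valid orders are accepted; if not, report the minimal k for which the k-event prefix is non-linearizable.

not linearizable — minimal violating prefix: 10 events

prefix check: 1..9 passes, 1..10 fails once op5's time-10 response joins
4 completed operations, 3 real-time-consistent orders — every atomic register replay fails
no escape via the 2 pending operations (op2, op6): every completion choice fails
sample order op1, op3, op4, op5 (pending dropped) stalls at step 4 — op5 load() → 4 has no legal effect
sample order op1, op4, op3, op5 (pending dropped) stalls at step 4 — op5 load() → 4 has no legal effect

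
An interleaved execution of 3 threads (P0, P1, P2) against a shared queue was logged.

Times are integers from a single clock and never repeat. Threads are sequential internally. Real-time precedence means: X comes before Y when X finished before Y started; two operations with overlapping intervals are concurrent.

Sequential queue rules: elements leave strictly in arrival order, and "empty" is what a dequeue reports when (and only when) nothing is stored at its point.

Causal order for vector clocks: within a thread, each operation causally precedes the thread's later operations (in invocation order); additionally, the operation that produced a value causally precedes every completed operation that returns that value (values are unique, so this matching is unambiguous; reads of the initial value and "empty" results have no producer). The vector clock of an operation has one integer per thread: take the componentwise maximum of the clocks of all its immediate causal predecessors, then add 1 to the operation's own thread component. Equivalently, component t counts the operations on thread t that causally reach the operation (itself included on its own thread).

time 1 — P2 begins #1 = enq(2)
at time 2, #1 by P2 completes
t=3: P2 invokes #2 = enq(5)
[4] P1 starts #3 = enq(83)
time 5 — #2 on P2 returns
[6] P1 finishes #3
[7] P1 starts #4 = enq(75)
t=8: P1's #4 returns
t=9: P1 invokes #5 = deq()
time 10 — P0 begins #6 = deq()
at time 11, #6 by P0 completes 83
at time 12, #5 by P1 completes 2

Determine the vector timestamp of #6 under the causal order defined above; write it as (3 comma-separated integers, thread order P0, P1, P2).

#1 (invocation 1): nothing precedes it; P2's component alone gives (0, 0, 1)
#3 (invocation 4): nothing precedes it; P1's component alone gives (0, 1, 0)
#2, invoked 3, takes VC(#1)=(0, 0, 1) under max, adds 1 for P2 → (0, 0, 2)
#4, invoked 7, takes VC(#3)=(0, 1, 0) under max, adds 1 for P1 → (0, 2, 0)
#6, invoked 10, takes VC(#3)=(0, 1, 0) under max, adds 1 for P0 → (1, 1, 0)
#5, invoked 9, takes VC(#1)=(0, 0, 1), VC(#4)=(0, 2, 0) under max, adds 1 for P1 → (0, 3, 1)
target: VC(#6) = (1, 1, 0)

(1, 1, 0)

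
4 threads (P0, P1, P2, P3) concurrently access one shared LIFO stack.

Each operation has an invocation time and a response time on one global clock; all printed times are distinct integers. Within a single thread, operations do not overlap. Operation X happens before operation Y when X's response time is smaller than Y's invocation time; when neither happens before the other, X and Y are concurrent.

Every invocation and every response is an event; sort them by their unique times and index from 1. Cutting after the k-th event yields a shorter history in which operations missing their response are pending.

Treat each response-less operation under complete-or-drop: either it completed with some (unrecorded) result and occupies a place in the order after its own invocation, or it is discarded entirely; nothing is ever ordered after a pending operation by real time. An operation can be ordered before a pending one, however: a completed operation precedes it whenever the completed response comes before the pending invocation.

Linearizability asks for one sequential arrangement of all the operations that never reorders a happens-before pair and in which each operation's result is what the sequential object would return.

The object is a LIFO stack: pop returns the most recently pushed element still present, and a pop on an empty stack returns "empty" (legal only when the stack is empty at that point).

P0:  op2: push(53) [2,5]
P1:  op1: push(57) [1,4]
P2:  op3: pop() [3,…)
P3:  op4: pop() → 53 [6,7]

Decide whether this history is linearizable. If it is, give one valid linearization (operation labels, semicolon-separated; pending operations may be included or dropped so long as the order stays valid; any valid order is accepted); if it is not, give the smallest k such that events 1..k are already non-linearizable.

after step 1 (op1 push(57)): stack <57>
after step 2 (op2 push(53)): stack <57,53>
after step 3 (op4 pop() → 53): stack <57>

linearizable — witness: op1; op2; op4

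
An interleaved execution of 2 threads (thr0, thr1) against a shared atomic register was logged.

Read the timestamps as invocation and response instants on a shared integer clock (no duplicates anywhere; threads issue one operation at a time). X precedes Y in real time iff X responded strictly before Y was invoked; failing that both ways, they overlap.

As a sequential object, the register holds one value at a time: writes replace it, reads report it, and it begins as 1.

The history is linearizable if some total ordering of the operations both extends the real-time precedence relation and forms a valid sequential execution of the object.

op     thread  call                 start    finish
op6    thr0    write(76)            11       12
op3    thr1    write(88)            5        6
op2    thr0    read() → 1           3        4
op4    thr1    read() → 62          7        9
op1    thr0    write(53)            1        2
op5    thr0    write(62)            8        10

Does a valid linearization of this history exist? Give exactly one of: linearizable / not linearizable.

through event 3 a valid linearization exists; event 4 (op2 responding at time 4) ends that
the completed operations (2 total) allow one real-time order; the atomic register replay rejects it
sample order op1, op2 stalls at step 2 — op2 read() → 1 has no legal effect

not linearizable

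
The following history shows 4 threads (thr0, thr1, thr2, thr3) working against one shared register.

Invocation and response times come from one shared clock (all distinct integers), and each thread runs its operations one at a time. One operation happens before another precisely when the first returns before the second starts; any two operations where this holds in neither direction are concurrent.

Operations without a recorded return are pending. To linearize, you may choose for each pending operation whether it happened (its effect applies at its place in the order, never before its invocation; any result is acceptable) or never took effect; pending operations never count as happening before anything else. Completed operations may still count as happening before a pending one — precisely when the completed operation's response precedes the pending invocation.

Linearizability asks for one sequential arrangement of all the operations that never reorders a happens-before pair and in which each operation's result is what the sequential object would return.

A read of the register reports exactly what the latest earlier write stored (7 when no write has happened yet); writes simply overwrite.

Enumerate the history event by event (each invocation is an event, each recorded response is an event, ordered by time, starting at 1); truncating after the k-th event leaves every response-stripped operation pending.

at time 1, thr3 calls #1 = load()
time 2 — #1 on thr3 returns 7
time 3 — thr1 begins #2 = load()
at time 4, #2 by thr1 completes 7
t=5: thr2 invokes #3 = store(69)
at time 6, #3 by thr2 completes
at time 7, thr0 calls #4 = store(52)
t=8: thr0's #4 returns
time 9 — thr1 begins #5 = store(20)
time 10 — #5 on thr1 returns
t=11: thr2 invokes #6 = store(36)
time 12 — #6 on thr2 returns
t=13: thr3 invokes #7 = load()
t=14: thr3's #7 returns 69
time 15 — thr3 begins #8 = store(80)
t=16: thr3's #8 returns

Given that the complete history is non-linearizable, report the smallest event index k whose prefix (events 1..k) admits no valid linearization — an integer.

14

one valid order for events 1..13 is #1, #2, #3, #4, #5, #6:
1. #1 load() → 7, leaving value 7
2. #2 load() → 7, leaving value 7
3. #3 store(69), leaving value 69
4. #4 store(52), leaving value 52
5. #5 store(20), leaving value 20
6. #6 store(36), leaving value 36
once event 14 joins (#7's response, time 14), exhaustive search finds no witness
one such order, #1, #2, #3, #4, #5, #6, #7, breaks at step 7 where #7 load() → 69 is illegal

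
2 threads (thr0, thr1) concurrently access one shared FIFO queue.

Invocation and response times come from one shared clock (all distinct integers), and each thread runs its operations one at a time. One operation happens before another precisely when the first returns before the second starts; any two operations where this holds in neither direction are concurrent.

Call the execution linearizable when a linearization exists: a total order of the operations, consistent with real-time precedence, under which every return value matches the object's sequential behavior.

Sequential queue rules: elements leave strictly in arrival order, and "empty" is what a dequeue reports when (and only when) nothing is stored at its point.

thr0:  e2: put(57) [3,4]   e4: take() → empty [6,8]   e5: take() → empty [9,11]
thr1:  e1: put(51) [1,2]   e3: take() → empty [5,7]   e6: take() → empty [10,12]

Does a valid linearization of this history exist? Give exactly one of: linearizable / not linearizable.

the violation lands at event 7, e3's response at time 7: events 1..6 linearize, events 1..7 do not
the sole real-time-consistent order of 3 completed operations fails the FIFO queue replay
no escape via the 1 pending operation (e4): every completion choice fails
for example e1, e2, e3 (pending dropped) fails at step 3: e3 take() → empty is not legal there

not linearizable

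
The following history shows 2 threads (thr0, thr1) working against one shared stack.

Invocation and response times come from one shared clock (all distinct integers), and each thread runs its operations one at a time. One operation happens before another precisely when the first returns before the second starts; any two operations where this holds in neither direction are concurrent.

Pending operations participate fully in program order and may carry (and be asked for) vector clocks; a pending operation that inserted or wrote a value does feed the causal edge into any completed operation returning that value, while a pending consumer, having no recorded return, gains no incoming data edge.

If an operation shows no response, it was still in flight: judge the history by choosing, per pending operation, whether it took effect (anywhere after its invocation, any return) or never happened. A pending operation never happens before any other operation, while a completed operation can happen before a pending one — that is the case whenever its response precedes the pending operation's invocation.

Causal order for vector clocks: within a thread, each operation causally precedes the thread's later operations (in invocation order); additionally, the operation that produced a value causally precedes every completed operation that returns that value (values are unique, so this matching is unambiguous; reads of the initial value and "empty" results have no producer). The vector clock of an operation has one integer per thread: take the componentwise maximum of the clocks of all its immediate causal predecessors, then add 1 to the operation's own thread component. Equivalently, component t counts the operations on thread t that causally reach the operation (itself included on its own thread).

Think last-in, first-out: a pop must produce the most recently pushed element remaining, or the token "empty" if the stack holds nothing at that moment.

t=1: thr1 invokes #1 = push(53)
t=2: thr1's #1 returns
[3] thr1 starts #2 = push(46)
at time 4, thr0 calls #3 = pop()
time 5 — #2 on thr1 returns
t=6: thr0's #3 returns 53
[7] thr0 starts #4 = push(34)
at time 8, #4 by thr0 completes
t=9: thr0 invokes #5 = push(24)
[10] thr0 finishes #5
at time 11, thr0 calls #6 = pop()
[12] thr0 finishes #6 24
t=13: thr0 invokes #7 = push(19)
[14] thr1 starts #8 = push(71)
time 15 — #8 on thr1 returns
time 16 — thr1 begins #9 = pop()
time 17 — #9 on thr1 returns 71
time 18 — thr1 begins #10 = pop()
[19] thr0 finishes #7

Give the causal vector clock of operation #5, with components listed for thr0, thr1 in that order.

(3, 1)

no predecessors for #1 (invoked 1): thr1 increments from zero → (0, 1)
merge at #2 (invoked 3): VC(#1)=(0, 1), own-thread bump on thr1 → (0, 2)
merge at #3 (invoked 4): VC(#1)=(0, 1), own-thread bump on thr0 → (1, 1)
merge at #8 (invoked 14): VC(#2)=(0, 2), own-thread bump on thr1 → (0, 3)
merge at #4 (invoked 7): VC(#3)=(1, 1), own-thread bump on thr0 → (2, 1)
merge at #9 (invoked 16): VC(#8)=(0, 3), own-thread bump on thr1 → (0, 4)
merge at #5 (invoked 9): VC(#4)=(2, 1), own-thread bump on thr0 → (3, 1)
merge at #10 (invoked 18): VC(#9)=(0, 4), own-thread bump on thr1 → (0, 5)
merge at #6 (invoked 11): VC(#5)=(3, 1), own-thread bump on thr0 → (4, 1)
merge at #7 (invoked 13): VC(#6)=(4, 1), own-thread bump on thr0 → (5, 1)
target: VC(#5) = (3, 1)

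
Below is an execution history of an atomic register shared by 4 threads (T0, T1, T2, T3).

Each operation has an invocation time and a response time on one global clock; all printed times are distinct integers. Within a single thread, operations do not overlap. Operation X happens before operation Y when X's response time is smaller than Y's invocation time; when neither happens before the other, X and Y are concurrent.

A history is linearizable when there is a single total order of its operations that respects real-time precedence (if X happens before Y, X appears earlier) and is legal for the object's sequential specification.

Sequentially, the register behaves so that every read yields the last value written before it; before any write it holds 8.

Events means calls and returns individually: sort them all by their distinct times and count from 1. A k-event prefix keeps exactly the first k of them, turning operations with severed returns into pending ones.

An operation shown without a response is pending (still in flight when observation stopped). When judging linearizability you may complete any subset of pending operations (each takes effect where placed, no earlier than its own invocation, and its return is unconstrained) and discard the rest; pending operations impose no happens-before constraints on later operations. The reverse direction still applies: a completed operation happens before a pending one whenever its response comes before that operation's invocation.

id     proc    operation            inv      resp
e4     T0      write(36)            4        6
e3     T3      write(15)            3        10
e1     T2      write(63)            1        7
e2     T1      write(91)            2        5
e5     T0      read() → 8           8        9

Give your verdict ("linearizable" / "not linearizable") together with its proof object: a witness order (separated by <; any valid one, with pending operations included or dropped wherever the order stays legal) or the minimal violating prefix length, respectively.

not linearizable — minimal violating prefix: 9 events

already the first 9 events (up to e5's response at time 9) admit no linearization; the first 8 still do
every one of the 6 real-time-consistent orders over 4 completed atomic register ops fails the sequential spec
including or dropping the 1 pending operation (e3) in any combination fails
for example e1, e2, e4, e5 (pending dropped) fails at step 4: e5 read() → 8 is not legal there
for example e1, e4, e2, e5 (pending dropped) fails at step 4: e5 read() → 8 is not legal there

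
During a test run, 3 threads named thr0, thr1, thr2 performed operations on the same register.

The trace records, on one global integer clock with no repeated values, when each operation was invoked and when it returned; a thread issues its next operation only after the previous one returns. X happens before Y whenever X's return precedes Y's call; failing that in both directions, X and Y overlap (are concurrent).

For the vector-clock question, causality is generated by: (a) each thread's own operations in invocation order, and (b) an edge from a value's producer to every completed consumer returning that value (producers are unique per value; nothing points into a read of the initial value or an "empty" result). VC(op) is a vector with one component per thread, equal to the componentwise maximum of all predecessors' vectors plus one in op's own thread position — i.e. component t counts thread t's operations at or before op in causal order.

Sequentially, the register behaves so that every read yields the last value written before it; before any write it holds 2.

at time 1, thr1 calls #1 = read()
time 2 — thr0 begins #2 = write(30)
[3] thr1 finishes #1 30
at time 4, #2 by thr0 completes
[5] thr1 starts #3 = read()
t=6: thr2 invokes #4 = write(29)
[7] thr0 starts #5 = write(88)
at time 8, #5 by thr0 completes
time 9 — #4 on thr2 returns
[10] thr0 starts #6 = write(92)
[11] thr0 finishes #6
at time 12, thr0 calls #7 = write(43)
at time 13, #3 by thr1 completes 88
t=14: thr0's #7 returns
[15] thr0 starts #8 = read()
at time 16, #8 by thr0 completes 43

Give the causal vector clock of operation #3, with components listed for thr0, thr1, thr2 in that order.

(2, 2, 0)

#4, invoked 6, has no incoming edges; only thr2's bump applies → (0, 0, 1)
#2, invoked 2, has no incoming edges; only thr0's bump applies → (1, 0, 0)
#1 (invocation 1): componentwise max over VC(#2)=(1, 0, 0), +1 at thr1, giving (1, 1, 0)
#5 (invocation 7): componentwise max over VC(#2)=(1, 0, 0), +1 at thr0, giving (2, 0, 0)
#6 (invocation 10): componentwise max over VC(#5)=(2, 0, 0), +1 at thr0, giving (3, 0, 0)
#3 (invocation 5): componentwise max over VC(#1)=(1, 1, 0), VC(#5)=(2, 0, 0), +1 at thr1, giving (2, 2, 0)
#7 (invocation 12): componentwise max over VC(#6)=(3, 0, 0), +1 at thr0, giving (4, 0, 0)
#8 (invocation 15): componentwise max over VC(#7)=(4, 0, 0), +1 at thr0, giving (5, 0, 0)
target: VC(#3) = (2, 2, 0)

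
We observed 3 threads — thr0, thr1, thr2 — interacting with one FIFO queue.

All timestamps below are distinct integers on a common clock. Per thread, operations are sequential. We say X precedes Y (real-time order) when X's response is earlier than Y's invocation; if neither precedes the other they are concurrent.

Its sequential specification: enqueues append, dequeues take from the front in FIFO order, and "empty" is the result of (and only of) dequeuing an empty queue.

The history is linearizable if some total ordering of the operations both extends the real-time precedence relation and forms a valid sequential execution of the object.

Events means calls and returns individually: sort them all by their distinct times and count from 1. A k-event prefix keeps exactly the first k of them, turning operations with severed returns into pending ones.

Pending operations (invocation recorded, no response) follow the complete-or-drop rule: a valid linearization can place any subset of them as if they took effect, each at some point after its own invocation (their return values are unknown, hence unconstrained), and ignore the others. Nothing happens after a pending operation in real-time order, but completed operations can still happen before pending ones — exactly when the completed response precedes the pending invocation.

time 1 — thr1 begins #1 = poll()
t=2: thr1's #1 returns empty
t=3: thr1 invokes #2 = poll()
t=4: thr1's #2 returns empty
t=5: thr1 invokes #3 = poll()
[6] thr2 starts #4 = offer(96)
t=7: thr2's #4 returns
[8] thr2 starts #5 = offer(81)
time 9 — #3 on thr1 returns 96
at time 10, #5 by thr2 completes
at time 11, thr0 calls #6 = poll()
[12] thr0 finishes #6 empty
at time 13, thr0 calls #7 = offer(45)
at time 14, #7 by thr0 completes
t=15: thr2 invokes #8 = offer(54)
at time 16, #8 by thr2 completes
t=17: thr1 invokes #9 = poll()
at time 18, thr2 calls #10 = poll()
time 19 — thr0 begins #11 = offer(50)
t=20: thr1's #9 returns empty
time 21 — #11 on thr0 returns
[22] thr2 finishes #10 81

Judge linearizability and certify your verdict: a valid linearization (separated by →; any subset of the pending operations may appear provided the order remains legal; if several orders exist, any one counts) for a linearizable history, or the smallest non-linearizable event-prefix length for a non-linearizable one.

prefix check: 1..11 passes, 1..12 fails once #6's time-12 response joins
checked exhaustively: 3 real-time-consistent orders of 6 completed operations, zero legal FIFO queue replays
sample order #1, #2, #3, #4, #5, #6 stalls at step 3 — #3 poll() → 96 has no legal effect
sample order #1, #2, #4, #3, #5, #6 stalls at step 6 — #6 poll() → empty has no legal effect

not linearizable — minimal violating prefix: 12 events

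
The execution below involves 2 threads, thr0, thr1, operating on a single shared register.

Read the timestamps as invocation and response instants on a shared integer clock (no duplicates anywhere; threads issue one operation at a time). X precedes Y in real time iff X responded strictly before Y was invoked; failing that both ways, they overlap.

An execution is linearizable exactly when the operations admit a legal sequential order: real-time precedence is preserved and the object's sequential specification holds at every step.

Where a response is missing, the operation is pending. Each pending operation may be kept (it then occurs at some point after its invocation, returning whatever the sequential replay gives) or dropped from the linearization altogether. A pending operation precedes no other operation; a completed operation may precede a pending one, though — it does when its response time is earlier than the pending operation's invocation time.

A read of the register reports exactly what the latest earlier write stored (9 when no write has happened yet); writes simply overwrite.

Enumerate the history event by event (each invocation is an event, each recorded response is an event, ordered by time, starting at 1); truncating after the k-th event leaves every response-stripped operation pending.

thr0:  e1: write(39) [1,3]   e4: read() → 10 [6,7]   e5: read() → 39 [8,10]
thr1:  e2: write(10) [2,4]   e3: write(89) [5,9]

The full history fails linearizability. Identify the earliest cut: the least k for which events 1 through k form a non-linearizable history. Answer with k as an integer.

10

a valid linearization of events 1..9 exists, for instance e1, e2, e4, e3:
after step 1 (e1 write(39)): value 39
after step 2 (e2 write(10)): value 10
after step 3 (e4 read() → 10): value 10
after step 4 (e3 write(89)): value 89
once event 10 joins (e5's response, time 10), exhaustive search finds no witness
e.g. e1, e2, e3, e4, e5: illegal at step 4, since e4 read() → 10 cannot apply there
e.g. e1, e2, e4, e3, e5: illegal at step 5, since e5 read() → 39 cannot apply there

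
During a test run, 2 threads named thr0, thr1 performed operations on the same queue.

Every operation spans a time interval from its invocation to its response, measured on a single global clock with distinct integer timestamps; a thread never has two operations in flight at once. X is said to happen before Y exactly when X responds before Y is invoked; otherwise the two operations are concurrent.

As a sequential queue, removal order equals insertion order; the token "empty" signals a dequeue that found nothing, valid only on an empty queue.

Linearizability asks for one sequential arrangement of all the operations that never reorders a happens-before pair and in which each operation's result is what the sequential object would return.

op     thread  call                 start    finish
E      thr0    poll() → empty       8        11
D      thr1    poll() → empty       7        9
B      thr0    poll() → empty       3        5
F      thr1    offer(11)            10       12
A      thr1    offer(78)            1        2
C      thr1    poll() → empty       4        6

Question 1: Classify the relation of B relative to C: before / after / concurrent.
Answer: concurrent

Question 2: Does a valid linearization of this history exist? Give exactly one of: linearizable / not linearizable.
prefix check: 1..5 passes, 1..6 fails once C's time-6 response joins
2 orders of the 3 completed queue ops respect real time; none is legal
sample order A, B, C stalls at step 2 — B poll() → empty has no legal effect
sample order A, C, B stalls at step 2 — C poll() → empty has no legal effect

not linearizable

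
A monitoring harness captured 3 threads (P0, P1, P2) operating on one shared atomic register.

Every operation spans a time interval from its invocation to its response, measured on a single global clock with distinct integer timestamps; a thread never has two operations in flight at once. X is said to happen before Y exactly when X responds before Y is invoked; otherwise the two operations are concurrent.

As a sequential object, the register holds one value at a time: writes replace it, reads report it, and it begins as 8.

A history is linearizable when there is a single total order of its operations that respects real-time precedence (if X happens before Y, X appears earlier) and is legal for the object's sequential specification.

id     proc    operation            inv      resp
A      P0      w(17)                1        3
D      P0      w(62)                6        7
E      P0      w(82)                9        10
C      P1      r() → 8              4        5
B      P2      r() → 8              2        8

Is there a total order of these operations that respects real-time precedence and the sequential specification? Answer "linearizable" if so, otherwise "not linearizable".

not linearizable

the violation lands at event 5, C's response at time 5: events 1..4 linearize, events 1..5 do not
exhaustive check: the 2 completed atomic register ops admit one real-time order; illegal
every completion of the 1 pending operation (B) was checked; none linearizes
take A, C (pending dropped): step 2 already fails, because C r() → 8 cannot occur there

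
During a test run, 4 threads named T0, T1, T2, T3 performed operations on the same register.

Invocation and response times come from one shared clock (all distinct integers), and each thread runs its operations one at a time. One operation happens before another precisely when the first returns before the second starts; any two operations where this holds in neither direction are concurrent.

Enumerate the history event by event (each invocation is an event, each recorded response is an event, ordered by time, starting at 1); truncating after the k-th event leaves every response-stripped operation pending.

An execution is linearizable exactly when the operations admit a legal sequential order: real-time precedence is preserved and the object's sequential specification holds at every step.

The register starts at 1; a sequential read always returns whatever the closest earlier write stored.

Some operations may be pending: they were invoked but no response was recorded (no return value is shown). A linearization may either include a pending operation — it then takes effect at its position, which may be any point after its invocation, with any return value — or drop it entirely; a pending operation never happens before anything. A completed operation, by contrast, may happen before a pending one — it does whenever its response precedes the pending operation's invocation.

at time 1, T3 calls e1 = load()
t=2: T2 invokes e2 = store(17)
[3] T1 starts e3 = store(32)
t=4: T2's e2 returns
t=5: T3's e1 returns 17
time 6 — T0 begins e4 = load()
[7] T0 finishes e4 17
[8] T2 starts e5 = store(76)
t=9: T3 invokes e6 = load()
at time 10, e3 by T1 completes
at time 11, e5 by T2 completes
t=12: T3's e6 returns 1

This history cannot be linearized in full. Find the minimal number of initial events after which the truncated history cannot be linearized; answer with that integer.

events 1..11 are still linearizable — one witness is e2, e1, e4, e3, e5:
1. e2 store(17), leaving value 17
2. e1 load() → 17, leaving value 17
3. e4 load() → 17, leaving value 17
4. e3 store(32), leaving value 32
5. e5 store(76), leaving value 76
adding event 12 (e6 responds at 12) leaves no legal real-time order
one such order, e1, e2, e3, e4, e5, e6, breaks at step 1 where e1 load() → 17 is illegal
one such order, e1, e2, e3, e4, e6, e5, breaks at step 1 where e1 load() → 17 is illegal

12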